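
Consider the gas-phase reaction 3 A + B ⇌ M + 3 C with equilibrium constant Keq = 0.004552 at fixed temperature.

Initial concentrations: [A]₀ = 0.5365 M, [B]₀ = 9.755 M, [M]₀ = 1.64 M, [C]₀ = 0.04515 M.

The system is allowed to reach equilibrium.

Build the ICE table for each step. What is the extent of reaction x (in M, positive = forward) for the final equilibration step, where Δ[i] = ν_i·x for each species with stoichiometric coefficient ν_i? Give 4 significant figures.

x = 0.02949 M

Q₀ = 1.0020e-04 vs Keq = 0.004552 ⇒ Q<K, forward
Step 1:
                    A           B           M           C
  Initial      0.5365       9.755        1.64     0.04515
  Change     -0.08846    -0.02949     0.02949     0.08846
  Equil         0.448       9.726       1.669      0.1336
  solve Keq expr → x = 0.02949; check Q = 0.004552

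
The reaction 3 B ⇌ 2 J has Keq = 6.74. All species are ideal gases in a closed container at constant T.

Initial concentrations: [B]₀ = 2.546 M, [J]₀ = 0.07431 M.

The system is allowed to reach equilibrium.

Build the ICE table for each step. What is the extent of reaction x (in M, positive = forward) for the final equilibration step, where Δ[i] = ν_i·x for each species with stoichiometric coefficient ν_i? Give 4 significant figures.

Q₀ = 3.3459e-04 vs Keq = 6.74 ⇒ Q<K, forward
Step 1:
                    B           J
  Initial       2.546     0.07431
  Change       -1.902       1.268
  Equil        0.6442       1.342
  solve Keq expr → x = 0.6339; check Q = 6.74

x = 0.6339 M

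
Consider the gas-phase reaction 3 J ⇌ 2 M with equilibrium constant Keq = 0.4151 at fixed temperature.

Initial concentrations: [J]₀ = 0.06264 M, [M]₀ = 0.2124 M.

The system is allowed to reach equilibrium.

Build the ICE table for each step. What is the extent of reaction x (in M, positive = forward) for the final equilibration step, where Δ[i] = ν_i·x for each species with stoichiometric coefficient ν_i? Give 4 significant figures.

x = -0.06447 M

Q₀ = 183.5 vs Keq = 0.4151 ⇒ Q>K, reverse
Step 1:
                   J          M
  I          0.06264     0.2124
  C           0.1934    -0.1289
  E            0.256    0.08347
  solve Keq expr → x = -0.06447; check Q = 0.4151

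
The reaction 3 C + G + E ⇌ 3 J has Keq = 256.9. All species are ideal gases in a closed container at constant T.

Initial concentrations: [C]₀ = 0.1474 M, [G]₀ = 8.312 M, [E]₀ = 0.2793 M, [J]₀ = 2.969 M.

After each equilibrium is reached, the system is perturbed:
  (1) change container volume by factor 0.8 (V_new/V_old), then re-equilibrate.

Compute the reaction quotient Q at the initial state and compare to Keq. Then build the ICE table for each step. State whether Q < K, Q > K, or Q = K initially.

Q₀ = 3520 vs Keq = 256.9 ⇒ Q>K, reverse
Step 1:
                  C         G         E         J
  Initial    0.1474     8.312    0.2793     2.969
  Change     0.1655   0.05518   0.05518   -0.1655
  Equil      0.3129     8.367    0.3345     2.803
  solve Keq expr → x = -0.05518; check Q = 256.9
Then change container volume by factor 0.8 (V_new/V_old).
Step 2:
                  C         G         E         J
  Initial    0.3912     10.46    0.4181     3.504
  Change   -0.04533  -0.01511  -0.01511   0.04533
  Equil      0.3458     10.44     0.403      3.55
  solve Keq expr → x = 0.01511; check Q = 256.9

Q₀ = 3520; Q > K (proceeds reverse)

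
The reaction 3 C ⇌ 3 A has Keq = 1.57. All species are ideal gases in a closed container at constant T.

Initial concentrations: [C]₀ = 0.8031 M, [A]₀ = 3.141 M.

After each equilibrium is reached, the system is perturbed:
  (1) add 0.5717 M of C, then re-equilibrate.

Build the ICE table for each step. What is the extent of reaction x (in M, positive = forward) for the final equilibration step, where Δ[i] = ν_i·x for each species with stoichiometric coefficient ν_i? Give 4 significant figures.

Q₀ = 59.83 vs Keq = 1.57 ⇒ Q>K, reverse
Step 1:
                  C         A
  init       0.8031     3.141
  Δ           1.021    -1.021
  eq          1.824      2.12
  solve Keq expr → x = -0.3403; check Q = 1.57
Then add 0.5717 M of C.
Step 2:
                  C         A
  init        2.396      2.12
  Δ         -0.3073    0.3073
  eq          2.088     2.427
  solve Keq expr → x = 0.1024; check Q = 1.57

x = 0.1024 M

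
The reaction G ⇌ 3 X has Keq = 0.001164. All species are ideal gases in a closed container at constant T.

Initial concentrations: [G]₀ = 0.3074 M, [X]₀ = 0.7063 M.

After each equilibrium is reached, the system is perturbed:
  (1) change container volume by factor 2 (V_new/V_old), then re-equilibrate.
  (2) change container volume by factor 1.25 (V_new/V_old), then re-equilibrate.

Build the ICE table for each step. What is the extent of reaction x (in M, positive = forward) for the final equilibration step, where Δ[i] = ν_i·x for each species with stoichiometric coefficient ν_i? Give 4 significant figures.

x = 0.002738 M

Q₀ = 1.146 vs Keq = 0.001164 ⇒ Q>K, reverse
Step 1:
                   G          X
  init        0.3074     0.7063
  Δ           0.2073     -0.622
  eq          0.5147     0.0843
  solve Keq expr → x = -0.2073; check Q = 0.001164
Then change container volume by factor 2 (V_new/V_old).
Step 2:
                   G          X
  init        0.2574    0.04215
  Δ        -0.008019    0.02406
  eq          0.2493    0.06621
  solve Keq expr → x = 0.008019; check Q = 0.001164
Then change container volume by factor 1.25 (V_new/V_old).
Step 3:
                   G          X
  init        0.1995    0.05297
  Δ        -0.002738   0.008213
  eq          0.1967    0.06118
  solve Keq expr → x = 0.002738; check Q = 0.001164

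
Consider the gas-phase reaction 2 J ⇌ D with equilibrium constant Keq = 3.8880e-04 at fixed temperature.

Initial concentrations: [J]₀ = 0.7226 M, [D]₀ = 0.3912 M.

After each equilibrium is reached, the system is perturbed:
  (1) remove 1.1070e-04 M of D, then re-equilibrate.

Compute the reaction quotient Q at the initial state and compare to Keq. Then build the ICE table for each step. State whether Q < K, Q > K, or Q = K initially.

Q₀ = 0.7492; Q > K (proceeds reverse)

Q₀ = 0.7492 vs Keq = 3.8880e-04 ⇒ Q>K, reverse
Step 1:
                    J           D
  I            0.7226      0.3912
  C            0.7806     -0.3903
  E             1.503  8.7859e-04
  solve Keq expr → x = -0.3903; check Q = 3.8880e-04
Then remove 1.1070e-04 M of D.
Step 2:
                    J           D
  I             1.503  7.6789e-04
  C       -2.2088e-04  1.1044e-04
  E             1.503  8.7833e-04
  solve Keq expr → x = 1.1044e-04; check Q = 3.8880e-04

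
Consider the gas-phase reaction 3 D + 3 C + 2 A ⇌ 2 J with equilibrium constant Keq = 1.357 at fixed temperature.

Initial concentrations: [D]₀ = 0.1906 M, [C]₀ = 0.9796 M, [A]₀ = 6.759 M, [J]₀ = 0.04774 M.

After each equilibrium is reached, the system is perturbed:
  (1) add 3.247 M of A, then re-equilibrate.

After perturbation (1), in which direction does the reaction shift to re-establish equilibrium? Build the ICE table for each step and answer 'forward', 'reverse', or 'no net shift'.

Direction: forward

Q₀ = 0.007665 vs Keq = 1.357 ⇒ Q<K, forward
Step 1:
                    D           C           A           J
  Initial      0.1906      0.9796       6.759     0.04774
  Change      -0.1166     -0.1166    -0.07776     0.07776
  Equil       0.07396       0.863       6.681      0.1255
  solve Keq expr → x = 0.03888; check Q = 1.357
Then add 3.247 M of A.
Step 2:
                    D           C           A           J
  Initial     0.07396       0.863       9.928      0.1255
  Change      -0.0135     -0.0135   -0.008999    0.008999
  Equil       0.06046      0.8495       9.919      0.1345
  solve Keq expr → x = 0.0045; check Q = 1.357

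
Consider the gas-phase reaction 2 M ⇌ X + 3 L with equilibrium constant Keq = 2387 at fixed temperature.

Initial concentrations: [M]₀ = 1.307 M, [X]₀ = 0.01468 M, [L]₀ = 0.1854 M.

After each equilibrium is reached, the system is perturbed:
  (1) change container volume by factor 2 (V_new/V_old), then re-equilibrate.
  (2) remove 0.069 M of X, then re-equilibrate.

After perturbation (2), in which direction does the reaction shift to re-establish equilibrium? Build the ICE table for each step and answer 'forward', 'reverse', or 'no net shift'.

Q₀ = 5.4765e-05 vs Keq = 2387 ⇒ Q<K, forward
Step 1:
                   M          X          L
  I            1.307    0.01468     0.1854
  C           -1.258      0.629      1.887
  E          0.04899     0.6437      2.072
  solve Keq expr → x = 0.629; check Q = 2387
Then change container volume by factor 2 (V_new/V_old).
Step 2:
                   M          X          L
  I           0.0245     0.3218      1.036
  C         -0.01182   0.005909    0.01773
  E          0.01268     0.3278      1.054
  solve Keq expr → x = 0.005909; check Q = 2387
Then remove 0.069 M of X.
Step 3:
                   M          X          L
  I          0.01268     0.2588      1.054
  C        -0.001366 6.8279e-04   0.002048
  E          0.01131     0.2594      1.056
  solve Keq expr → x = 6.8279e-04; check Q = 2387

Direction: forward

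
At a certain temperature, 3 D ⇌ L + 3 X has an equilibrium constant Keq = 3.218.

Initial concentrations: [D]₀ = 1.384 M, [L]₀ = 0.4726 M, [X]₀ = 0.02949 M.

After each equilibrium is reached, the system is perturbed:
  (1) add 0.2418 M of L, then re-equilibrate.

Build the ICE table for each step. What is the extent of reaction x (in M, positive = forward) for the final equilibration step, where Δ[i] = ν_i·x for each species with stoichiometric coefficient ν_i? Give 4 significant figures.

x = -0.01003 M

Q₀ = 4.5720e-06 vs Keq = 3.218 ⇒ Q<K, forward
Step 1:
                   D          L          X
  Initial      1.384     0.4726    0.02949
  Change     -0.8449     0.2816     0.8449
  Equil       0.5391     0.7542     0.8744
  solve Keq expr → x = 0.2816; check Q = 3.218
Then add 0.2418 M of L.
Step 2:
                   D          L          X
  Initial     0.5391      0.996     0.8744
  Change     0.03009   -0.01003   -0.03009
  Equil       0.5692      0.986     0.8443
  solve Keq expr → x = -0.01003; check Q = 3.218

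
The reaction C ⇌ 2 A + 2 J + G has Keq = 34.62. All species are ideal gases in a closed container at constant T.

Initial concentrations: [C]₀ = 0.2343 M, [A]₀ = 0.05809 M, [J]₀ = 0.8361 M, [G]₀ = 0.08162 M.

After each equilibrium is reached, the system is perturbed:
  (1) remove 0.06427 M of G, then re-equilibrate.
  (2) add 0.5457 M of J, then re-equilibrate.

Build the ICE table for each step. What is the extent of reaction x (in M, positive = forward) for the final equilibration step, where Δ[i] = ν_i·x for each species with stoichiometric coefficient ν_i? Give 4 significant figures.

Q₀ = 8.2176e-04 vs Keq = 34.62 ⇒ Q<K, forward
Step 1:
                    C           A           J           G
  Initial      0.2343     0.05809      0.8361     0.08162
  Change      -0.2302      0.4605      0.4605      0.2302
  Equil      0.004072      0.5185       1.297      0.3118
  solve Keq expr → x = 0.2302; check Q = 34.62
Then remove 0.06427 M of G.
Step 2:
                    C           A           J           G
  Initial    0.004072      0.5185       1.297      0.2476
  Change  -8.0058e-04    0.001601    0.001601  8.0058e-04
  Equil      0.003271      0.5201       1.298      0.2484
  solve Keq expr → x = 8.0058e-04; check Q = 34.62
Then add 0.5457 M of J.
Step 3:
                    C           A           J           G
  Initial    0.003271      0.5201       1.844      0.2484
  Change     0.003053   -0.006106   -0.006106   -0.003053
  Equil      0.006324       0.514       1.838      0.2453
  solve Keq expr → x = -0.003053; check Q = 34.62

x = -0.003053 M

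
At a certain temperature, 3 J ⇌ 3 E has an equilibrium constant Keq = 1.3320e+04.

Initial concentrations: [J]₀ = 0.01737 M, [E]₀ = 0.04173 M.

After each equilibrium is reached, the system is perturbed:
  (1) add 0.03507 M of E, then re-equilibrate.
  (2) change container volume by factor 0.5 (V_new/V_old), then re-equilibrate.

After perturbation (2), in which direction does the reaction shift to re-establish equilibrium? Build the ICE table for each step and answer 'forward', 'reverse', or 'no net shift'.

Direction: no net shift

Q₀ = 13.87 vs Keq = 1.3320e+04 ⇒ Q<K, forward
Step 1:
                  J         E
  init      0.01737   0.04173
  Δ        -0.01498   0.01498
  eq       0.002392   0.05671
  solve Keq expr → x = 0.004993; check Q = 1.3320e+04
Then add 0.03507 M of E.
Step 2:
                  J         E
  init     0.002392   0.09178
  Δ         0.00142  -0.00142
  eq       0.003812   0.09036
  solve Keq expr → x = -4.7319e-04; check Q = 1.3320e+04
Then change container volume by factor 0.5 (V_new/V_old).
Step 3:
                  J         E
  init     0.007624    0.1807
  Δ               0         0
  eq       0.007624    0.1807
  solve Keq expr → x = 0; check Q = 1.3320e+04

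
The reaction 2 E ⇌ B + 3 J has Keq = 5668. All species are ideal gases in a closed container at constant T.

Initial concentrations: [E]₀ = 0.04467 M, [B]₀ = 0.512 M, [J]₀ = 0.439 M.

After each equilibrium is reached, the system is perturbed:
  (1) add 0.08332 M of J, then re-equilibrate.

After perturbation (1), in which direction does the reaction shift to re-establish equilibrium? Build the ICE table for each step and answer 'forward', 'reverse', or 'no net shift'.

Q₀ = 21.71 vs Keq = 5668 ⇒ Q<K, forward
Step 1:
                   E          B          J
  I          0.04467      0.512      0.439
  C         -0.04123    0.02062    0.06185
  E         0.003436     0.5326     0.5009
  solve Keq expr → x = 0.02062; check Q = 5668
Then add 0.08332 M of J.
Step 2:
                   E          B          J
  I         0.003436     0.5326     0.5842
  C       8.7577e-04 -4.3789e-04  -0.001314
  E         0.004312     0.5322     0.5829
  solve Keq expr → x = -4.3789e-04; check Q = 5668

Direction: reverse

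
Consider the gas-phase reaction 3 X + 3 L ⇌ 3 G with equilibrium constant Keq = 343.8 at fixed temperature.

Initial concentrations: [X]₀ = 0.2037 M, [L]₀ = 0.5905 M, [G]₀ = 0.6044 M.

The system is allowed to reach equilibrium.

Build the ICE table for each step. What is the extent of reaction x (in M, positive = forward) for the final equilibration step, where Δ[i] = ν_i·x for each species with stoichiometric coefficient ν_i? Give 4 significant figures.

Q₀ = 126.9 vs Keq = 343.8 ⇒ Q<K, forward
Step 1:
                   X          L          G
  init        0.2037     0.5905     0.6044
  Δ         -0.03782   -0.03782    0.03782
  eq          0.1659     0.5527     0.6422
  solve Keq expr → x = 0.01261; check Q = 343.8

x = 0.01261 M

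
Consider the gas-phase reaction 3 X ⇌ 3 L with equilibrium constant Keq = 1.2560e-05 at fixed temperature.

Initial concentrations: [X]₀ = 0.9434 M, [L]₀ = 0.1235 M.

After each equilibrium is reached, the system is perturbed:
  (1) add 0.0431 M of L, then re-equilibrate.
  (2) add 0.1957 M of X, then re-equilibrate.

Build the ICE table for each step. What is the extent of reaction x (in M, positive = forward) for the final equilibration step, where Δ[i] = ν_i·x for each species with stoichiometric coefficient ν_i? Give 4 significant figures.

Q₀ = 0.002243 vs Keq = 1.2560e-05 ⇒ Q>K, reverse
Step 1:
                  X         L
  init       0.9434    0.1235
  Δ         0.09926  -0.09926
  eq          1.043   0.02424
  solve Keq expr → x = -0.03309; check Q = 1.2560e-05
Then add 0.0431 M of L.
Step 2:
                  X         L
  init        1.043   0.06734
  Δ         0.04212  -0.04212
  eq          1.085   0.02522
  solve Keq expr → x = -0.01404; check Q = 1.2560e-05
Then add 0.1957 M of X.
Step 3:
                  X         L
  init         1.28   0.02522
  Δ       -0.004446  0.004446
  eq          1.276   0.02966
  solve Keq expr → x = 0.001482; check Q = 1.2560e-05

x = 0.001482 M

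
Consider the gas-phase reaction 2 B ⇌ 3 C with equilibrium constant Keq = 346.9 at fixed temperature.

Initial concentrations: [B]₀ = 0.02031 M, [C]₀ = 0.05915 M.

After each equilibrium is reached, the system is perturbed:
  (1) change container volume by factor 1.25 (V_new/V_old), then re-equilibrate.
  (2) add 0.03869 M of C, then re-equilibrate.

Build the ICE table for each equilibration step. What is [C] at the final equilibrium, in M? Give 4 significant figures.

Q₀ = 0.5017 vs Keq = 346.9 ⇒ Q<K, forward
Step 1:
                   B          C
  I          0.02031    0.05915
  C         -0.01892    0.02838
  E          0.00139    0.08753
  solve Keq expr → x = 0.00946; check Q = 346.9
Then change container volume by factor 1.25 (V_new/V_old).
Step 2:
                   B          C
  I         0.001112    0.07002
  C       -1.1379e-04 1.7068e-04
  E       9.9850e-04    0.07019
  solve Keq expr → x = 5.6894e-05; check Q = 346.9
Then add 0.03869 M of C.
Step 3:
                   B          C
  I       9.9850e-04     0.1089
  C       8.9499e-04  -0.001342
  E         0.001893     0.1075
  solve Keq expr → x = -4.4749e-04; check Q = 346.9

[C]_eq = 0.1075 M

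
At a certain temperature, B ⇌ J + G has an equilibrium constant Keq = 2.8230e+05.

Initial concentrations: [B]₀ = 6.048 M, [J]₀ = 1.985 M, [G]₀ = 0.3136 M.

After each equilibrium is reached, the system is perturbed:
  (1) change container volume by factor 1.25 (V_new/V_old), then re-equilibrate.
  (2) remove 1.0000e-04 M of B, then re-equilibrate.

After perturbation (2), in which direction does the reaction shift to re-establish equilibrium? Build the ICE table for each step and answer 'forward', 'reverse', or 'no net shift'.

Direction: reverse

Q₀ = 0.1029 vs Keq = 2.8230e+05 ⇒ Q<K, forward
Step 1:
                  B         J         G
  Initial     6.048     1.985    0.3136
  Change     -6.048     6.048     6.048
  Equil   1.8101e-04     8.033     6.361
  solve Keq expr → x = 6.048; check Q = 2.8230e+05
Then change container volume by factor 1.25 (V_new/V_old).
Step 2:
                  B         J         G
  Initial 1.4481e-04     6.426     5.089
  Change  -2.8961e-05 2.8961e-05 2.8961e-05
  Equil   1.1585e-04     6.426     5.089
  solve Keq expr → x = 2.8961e-05; check Q = 2.8230e+05
Then remove 1.0000e-04 M of B.
Step 3:
                  B         J         G
  Initial 1.5850e-05     6.426     5.089
  Change  9.9996e-05 -9.9996e-05 -9.9996e-05
  Equil   1.1585e-04     6.426     5.089
  solve Keq expr → x = -9.9996e-05; check Q = 2.8230e+05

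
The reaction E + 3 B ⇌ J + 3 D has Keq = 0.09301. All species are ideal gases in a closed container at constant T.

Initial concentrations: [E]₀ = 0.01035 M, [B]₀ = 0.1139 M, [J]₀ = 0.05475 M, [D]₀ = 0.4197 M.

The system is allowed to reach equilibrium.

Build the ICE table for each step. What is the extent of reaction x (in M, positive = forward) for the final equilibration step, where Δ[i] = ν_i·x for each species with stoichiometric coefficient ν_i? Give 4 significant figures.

x = -0.04965 M

Q₀ = 264.7 vs Keq = 0.09301 ⇒ Q>K, reverse
Step 1:
                  E         B         J         D
  init      0.01035    0.1139   0.05475    0.4197
  Δ         0.04965    0.1489  -0.04965   -0.1489
  eq           0.06    0.2628  0.005104    0.2708
  solve Keq expr → x = -0.04965; check Q = 0.09301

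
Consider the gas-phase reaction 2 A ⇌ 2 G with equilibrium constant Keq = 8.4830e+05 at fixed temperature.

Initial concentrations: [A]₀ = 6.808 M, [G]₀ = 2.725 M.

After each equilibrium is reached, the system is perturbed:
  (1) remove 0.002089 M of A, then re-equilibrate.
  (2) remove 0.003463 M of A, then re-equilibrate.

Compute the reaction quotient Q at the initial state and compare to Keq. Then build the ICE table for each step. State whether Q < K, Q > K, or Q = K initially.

Q₀ = 0.1602; Q < K (proceeds forward)

Q₀ = 0.1602 vs Keq = 8.4830e+05 ⇒ Q<K, forward
Step 1:
                   A          G
  I            6.808      2.725
  C           -6.798      6.798
  E          0.01034      9.523
  solve Keq expr → x = 3.399; check Q = 8.4830e+05
Then remove 0.002089 M of A.
Step 2:
                   A          G
  I          0.00825      9.523
  C         0.002087  -0.002087
  E          0.01034      9.521
  solve Keq expr → x = -0.001043; check Q = 8.4830e+05
Then remove 0.003463 M of A.
Step 3:
                   A          G
  I         0.006874      9.521
  C         0.003459  -0.003459
  E          0.01033      9.517
  solve Keq expr → x = -0.00173; check Q = 8.4830e+05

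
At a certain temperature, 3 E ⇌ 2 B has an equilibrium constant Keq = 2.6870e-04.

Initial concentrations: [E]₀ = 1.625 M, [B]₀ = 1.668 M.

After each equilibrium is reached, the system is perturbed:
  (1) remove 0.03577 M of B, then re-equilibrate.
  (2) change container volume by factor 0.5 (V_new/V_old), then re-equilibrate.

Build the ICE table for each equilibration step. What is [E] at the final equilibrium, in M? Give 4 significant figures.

[E]_eq = 7.629 M

Q₀ = 0.6484 vs Keq = 2.6870e-04 ⇒ Q>K, reverse
Step 1:
                    E           B
  init          1.625       1.668
  Δ              2.31       -1.54
  eq            3.935       0.128
  solve Keq expr → x = -0.77; check Q = 2.6870e-04
Then remove 0.03577 M of B.
Step 2:
                    E           B
  init          3.935     0.09219
  Δ          -0.05001     0.03334
  eq            3.885      0.1255
  solve Keq expr → x = 0.01667; check Q = 2.6870e-04
Then change container volume by factor 0.5 (V_new/V_old).
Step 3:
                    E           B
  init           7.77       0.251
  Δ           -0.1415     0.09433
  eq            7.629      0.3454
  solve Keq expr → x = 0.04717; check Q = 2.6870e-04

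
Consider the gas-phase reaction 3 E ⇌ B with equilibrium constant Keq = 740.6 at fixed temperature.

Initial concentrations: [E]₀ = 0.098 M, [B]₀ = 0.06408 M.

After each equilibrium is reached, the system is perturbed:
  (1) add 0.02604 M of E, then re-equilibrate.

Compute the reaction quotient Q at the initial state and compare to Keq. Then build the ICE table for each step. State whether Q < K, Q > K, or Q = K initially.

Q₀ = 68.08; Q < K (proceeds forward)

Q₀ = 68.08 vs Keq = 740.6 ⇒ Q<K, forward
Step 1:
                    E           B
  init          0.098     0.06408
  Δ          -0.05021     0.01674
  eq          0.04779     0.08082
  solve Keq expr → x = 0.01674; check Q = 740.6
Then add 0.02604 M of E.
Step 2:
                    E           B
  init        0.07383     0.08082
  Δ          -0.02448    0.008161
  eq          0.04934     0.08898
  solve Keq expr → x = 0.008161; check Q = 740.6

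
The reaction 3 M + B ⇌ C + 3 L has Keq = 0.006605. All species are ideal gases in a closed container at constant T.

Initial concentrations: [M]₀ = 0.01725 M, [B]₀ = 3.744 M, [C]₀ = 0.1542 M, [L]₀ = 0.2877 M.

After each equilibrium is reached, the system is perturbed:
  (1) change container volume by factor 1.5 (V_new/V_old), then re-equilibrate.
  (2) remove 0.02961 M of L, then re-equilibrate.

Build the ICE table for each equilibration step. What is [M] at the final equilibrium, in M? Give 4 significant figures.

Q₀ = 191.1 vs Keq = 0.006605 ⇒ Q>K, reverse
Step 1:
                   M          B          C          L
  Initial    0.01725      3.744     0.1542     0.2877
  Change      0.1692     0.0564    -0.0564    -0.1692
  Equil       0.1865        3.8     0.0978     0.1185
  solve Keq expr → x = -0.0564; check Q = 0.006605
Then change container volume by factor 1.5 (V_new/V_old).
Step 2:
                   M          B          C          L
  Initial     0.1243      2.534     0.0652      0.079
  Change           0          0          0          0
  Equil       0.1243      2.534     0.0652      0.079
  solve Keq expr → x = 0; check Q = 0.006605
Then remove 0.02961 M of L.
Step 3:
                   M          B          C          L
  Initial     0.1243      2.534     0.0652    0.04939
  Change    -0.01694  -0.005645   0.005645    0.01694
  Equil       0.1074      2.528    0.07084    0.06632
  solve Keq expr → x = 0.005645; check Q = 0.006605

[M]_eq = 0.1074 M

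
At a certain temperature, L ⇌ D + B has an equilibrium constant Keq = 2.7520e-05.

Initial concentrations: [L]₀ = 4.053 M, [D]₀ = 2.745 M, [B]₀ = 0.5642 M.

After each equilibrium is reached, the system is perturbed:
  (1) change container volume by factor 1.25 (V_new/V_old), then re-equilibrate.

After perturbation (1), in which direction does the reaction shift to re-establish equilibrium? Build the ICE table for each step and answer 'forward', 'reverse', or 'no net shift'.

Q₀ = 0.3821 vs Keq = 2.7520e-05 ⇒ Q>K, reverse
Step 1:
                  L         D         B
  init        4.053     2.745    0.5642
  Δ          0.5641   -0.5641   -0.5641
  eq          4.617     2.181 5.8263e-05
  solve Keq expr → x = -0.5641; check Q = 2.7520e-05
Then change container volume by factor 1.25 (V_new/V_old).
Step 2:
                  L         D         B
  init        3.694     1.745 4.6611e-05
  Δ       -1.1652e-05 1.1652e-05 1.1652e-05
  eq          3.694     1.745 5.8263e-05
  solve Keq expr → x = 1.1652e-05; check Q = 2.7520e-05

Direction: forward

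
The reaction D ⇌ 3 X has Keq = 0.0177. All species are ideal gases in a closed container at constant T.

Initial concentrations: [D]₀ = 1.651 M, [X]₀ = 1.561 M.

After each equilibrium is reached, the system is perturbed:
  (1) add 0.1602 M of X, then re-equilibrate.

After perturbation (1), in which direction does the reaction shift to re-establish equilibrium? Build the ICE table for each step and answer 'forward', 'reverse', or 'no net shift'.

Direction: reverse

Q₀ = 2.304 vs Keq = 0.0177 ⇒ Q>K, reverse
Step 1:
                    D           X
  I             1.651       1.561
  C            0.4098      -1.229
  E             2.061      0.3316
  solve Keq expr → x = -0.4098; check Q = 0.0177
Then add 0.1602 M of X.
Step 2:
                    D           X
  I             2.061      0.4918
  C           0.05247     -0.1574
  E             2.113      0.3344
  solve Keq expr → x = -0.05247; check Q = 0.0177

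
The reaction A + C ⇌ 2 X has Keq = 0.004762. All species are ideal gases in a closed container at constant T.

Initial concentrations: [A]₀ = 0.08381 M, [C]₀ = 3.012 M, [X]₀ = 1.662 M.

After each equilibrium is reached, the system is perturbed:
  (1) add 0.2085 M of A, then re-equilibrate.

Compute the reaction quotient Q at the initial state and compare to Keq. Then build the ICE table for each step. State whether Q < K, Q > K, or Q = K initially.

Q₀ = 10.94; Q > K (proceeds reverse)

Q₀ = 10.94 vs Keq = 0.004762 ⇒ Q>K, reverse
Step 1:
                    A           C           X
  Initial     0.08381       3.012       1.662
  Change        0.769       0.769      -1.538
  Equil        0.8529       3.781      0.1239
  solve Keq expr → x = -0.769; check Q = 0.004762
Then add 0.2085 M of A.
Step 2:
                    A           C           X
  Initial       1.061       3.781      0.1239
  Change    -0.006873   -0.006873     0.01375
  Equil         1.054       3.774      0.1377
  solve Keq expr → x = 0.006873; check Q = 0.004762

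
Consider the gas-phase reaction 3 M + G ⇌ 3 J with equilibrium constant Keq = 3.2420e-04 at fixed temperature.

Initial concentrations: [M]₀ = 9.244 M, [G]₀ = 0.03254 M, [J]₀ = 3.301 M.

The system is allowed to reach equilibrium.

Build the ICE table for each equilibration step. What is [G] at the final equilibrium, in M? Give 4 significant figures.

Q₀ = 1.399 vs Keq = 3.2420e-04 ⇒ Q>K, reverse
Step 1:
                    M           G           J
  Initial       9.244     0.03254       3.301
  Change        2.528      0.8425      -2.528
  Equil         11.77       0.875      0.7735
  solve Keq expr → x = -0.8425; check Q = 3.2420e-04

[G]_eq = 0.875 M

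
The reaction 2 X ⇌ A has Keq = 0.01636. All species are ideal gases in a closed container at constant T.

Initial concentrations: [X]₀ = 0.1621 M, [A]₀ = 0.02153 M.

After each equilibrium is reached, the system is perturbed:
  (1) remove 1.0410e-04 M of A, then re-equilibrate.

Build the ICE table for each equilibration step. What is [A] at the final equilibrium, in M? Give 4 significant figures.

Q₀ = 0.8194 vs Keq = 0.01636 ⇒ Q>K, reverse
Step 1:
                   X          A
  init        0.1621    0.02153
  Δ           0.0417   -0.02085
  eq          0.2038 6.7951e-04
  solve Keq expr → x = -0.02085; check Q = 0.01636
Then remove 1.0410e-04 M of A.
Step 2:
                   X          A
  init        0.2038 5.7541e-04
  Δ       -2.0546e-04 1.0273e-04
  eq          0.2036 6.7814e-04
  solve Keq expr → x = 1.0273e-04; check Q = 0.01636

[A]_eq = 6.7814e-04 M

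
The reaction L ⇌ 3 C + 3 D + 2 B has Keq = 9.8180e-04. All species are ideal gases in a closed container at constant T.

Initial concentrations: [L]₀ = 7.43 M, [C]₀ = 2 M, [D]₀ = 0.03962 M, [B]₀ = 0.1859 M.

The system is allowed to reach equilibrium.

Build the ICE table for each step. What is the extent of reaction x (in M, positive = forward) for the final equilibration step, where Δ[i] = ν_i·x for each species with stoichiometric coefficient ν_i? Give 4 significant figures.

Q₀ = 2.3142e-06 vs Keq = 9.8180e-04 ⇒ Q<K, forward
Step 1:
                    L           C           D           B
  I              7.43           2     0.03962      0.1859
  C          -0.05419      0.1626      0.1626      0.1084
  E             7.376       2.163      0.2022      0.2943
  solve Keq expr → x = 0.05419; check Q = 9.8180e-04

x = 0.05419 M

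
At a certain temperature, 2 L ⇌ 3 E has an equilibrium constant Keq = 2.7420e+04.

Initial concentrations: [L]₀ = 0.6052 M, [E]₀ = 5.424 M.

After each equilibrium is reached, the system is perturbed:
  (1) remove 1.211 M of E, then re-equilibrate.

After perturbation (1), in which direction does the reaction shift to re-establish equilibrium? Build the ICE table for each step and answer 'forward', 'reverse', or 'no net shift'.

Q₀ = 435.7 vs Keq = 2.7420e+04 ⇒ Q<K, forward
Step 1:
                  L         E
  init       0.6052     5.424
  Δ         -0.5121    0.7682
  eq        0.09305     6.192
  solve Keq expr → x = 0.2561; check Q = 2.7420e+04
Then remove 1.211 M of E.
Step 2:
                  L         E
  init      0.09305     4.981
  Δ        -0.02515   0.03773
  eq         0.0679     5.019
  solve Keq expr → x = 0.01258; check Q = 2.7420e+04

Direction: forward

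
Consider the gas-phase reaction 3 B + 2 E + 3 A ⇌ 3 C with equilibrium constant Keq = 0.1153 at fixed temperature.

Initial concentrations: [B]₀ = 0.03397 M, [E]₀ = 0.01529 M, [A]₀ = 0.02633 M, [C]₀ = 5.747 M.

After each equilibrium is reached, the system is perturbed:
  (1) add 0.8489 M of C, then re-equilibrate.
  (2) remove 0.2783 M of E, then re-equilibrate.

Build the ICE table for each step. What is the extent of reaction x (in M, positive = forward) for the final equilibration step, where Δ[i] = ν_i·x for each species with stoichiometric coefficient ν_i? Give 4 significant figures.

x = -0.03039 M

Q₀ = 1.1347e+15 vs Keq = 0.1153 ⇒ Q>K, reverse
Step 1:
                   B          E          A          C
  I          0.03397    0.01529    0.02633      5.747
  C            2.282      1.521      2.282     -2.282
  E            2.316      1.537      2.308      3.465
  solve Keq expr → x = -0.7607; check Q = 0.1153
Then add 0.8489 M of C.
Step 2:
                   B          E          A          C
  I            2.316      1.537      2.308      4.314
  C           0.1621     0.1081     0.1621    -0.1621
  E            2.478      1.645       2.47      4.152
  solve Keq expr → x = -0.05403; check Q = 0.1153
Then remove 0.2783 M of E.
Step 3:
                   B          E          A          C
  I            2.478      1.366       2.47      4.152
  C          0.09117    0.06078    0.09117   -0.09117
  E            2.569      1.427      2.562      4.061
  solve Keq expr → x = -0.03039; check Q = 0.1153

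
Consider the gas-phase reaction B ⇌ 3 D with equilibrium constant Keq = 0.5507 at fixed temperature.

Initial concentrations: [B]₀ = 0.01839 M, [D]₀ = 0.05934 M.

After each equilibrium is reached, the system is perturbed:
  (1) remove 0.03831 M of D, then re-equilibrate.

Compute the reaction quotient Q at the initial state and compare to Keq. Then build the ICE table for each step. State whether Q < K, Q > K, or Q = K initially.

Q₀ = 0.01136 vs Keq = 0.5507 ⇒ Q<K, forward
Step 1:
                    B           D
  init        0.01839     0.05934
  Δ          -0.01612     0.04836
  eq         0.002269      0.1077
  solve Keq expr → x = 0.01612; check Q = 0.5507
Then remove 0.03831 M of D.
Step 2:
                    B           D
  init       0.002269     0.06939
  Δ         -0.001533    0.004599
  eq       7.3563e-04     0.07399
  solve Keq expr → x = 0.001533; check Q = 0.5507

Q₀ = 0.01136; Q < K (proceeds forward)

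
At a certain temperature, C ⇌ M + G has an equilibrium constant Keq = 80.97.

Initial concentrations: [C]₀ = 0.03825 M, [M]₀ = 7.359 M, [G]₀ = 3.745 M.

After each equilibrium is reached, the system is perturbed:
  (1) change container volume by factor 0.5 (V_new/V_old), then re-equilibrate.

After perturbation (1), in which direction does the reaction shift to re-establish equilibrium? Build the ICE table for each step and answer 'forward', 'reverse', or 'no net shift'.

Q₀ = 720.5 vs Keq = 80.97 ⇒ Q>K, reverse
Step 1:
                  C         M         G
  init      0.03825     7.359     3.745
  Δ          0.2665   -0.2665   -0.2665
  eq         0.3047     7.093     3.479
  solve Keq expr → x = -0.2665; check Q = 80.97
Then change container volume by factor 0.5 (V_new/V_old).
Step 2:
                  C         M         G
  init       0.6094     14.19     6.957
  Δ          0.4855   -0.4855   -0.4855
  eq          1.095      13.7     6.472
  solve Keq expr → x = -0.4855; check Q = 80.97

Direction: reverse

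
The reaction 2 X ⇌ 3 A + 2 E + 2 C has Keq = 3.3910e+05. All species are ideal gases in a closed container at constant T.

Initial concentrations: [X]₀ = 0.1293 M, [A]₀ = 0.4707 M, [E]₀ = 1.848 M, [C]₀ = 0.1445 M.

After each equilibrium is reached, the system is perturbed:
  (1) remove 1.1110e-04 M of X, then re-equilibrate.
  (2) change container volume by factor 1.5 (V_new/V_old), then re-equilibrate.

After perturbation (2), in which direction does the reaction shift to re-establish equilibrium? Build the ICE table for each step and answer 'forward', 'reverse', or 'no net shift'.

Q₀ = 0.4448 vs Keq = 3.3910e+05 ⇒ Q<K, forward
Step 1:
                  X         A         E         C
  init       0.1293    0.4707     1.848    0.1445
  Δ         -0.1288    0.1932    0.1288    0.1288
  eq      5.0186e-04    0.6639     1.977    0.2733
  solve Keq expr → x = 0.0644; check Q = 3.3910e+05
Then remove 1.1110e-04 M of X.
Step 2:
                  X         A         E         C
  init    3.9076e-04    0.6639     1.977    0.2733
  Δ       1.1068e-04 -1.6602e-04 -1.1068e-04 -1.1068e-04
  eq      5.0144e-04    0.6637     1.977    0.2732
  solve Keq expr → x = -5.5340e-05; check Q = 3.3910e+05
Then change container volume by factor 1.5 (V_new/V_old).
Step 3:
                  X         A         E         C
  init    3.3430e-04    0.4425     1.318    0.1821
  Δ       -2.1269e-04 3.1904e-04 2.1269e-04 2.1269e-04
  eq      1.2160e-04    0.4428     1.318    0.1823
  solve Keq expr → x = 1.0635e-04; check Q = 3.3910e+05

Direction: forward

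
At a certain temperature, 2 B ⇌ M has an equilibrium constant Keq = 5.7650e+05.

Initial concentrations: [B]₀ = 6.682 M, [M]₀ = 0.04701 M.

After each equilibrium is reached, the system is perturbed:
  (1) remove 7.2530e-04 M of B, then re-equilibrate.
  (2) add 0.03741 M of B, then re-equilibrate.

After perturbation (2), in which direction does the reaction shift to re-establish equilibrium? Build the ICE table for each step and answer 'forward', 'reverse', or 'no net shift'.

Q₀ = 0.001053 vs Keq = 5.7650e+05 ⇒ Q<K, forward
Step 1:
                    B           M
  I             6.682     0.04701
  C             -6.68        3.34
  E          0.002424       3.387
  solve Keq expr → x = 3.34; check Q = 5.7650e+05
Then remove 7.2530e-04 M of B.
Step 2:
                    B           M
  I          0.001698       3.387
  C        7.2517e-04 -3.6259e-04
  E          0.002424       3.386
  solve Keq expr → x = -3.6259e-04; check Q = 5.7650e+05
Then add 0.03741 M of B.
Step 3:
                    B           M
  I           0.03983       3.386
  C           -0.0374      0.0187
  E           0.00243       3.405
  solve Keq expr → x = 0.0187; check Q = 5.7650e+05

Direction: forward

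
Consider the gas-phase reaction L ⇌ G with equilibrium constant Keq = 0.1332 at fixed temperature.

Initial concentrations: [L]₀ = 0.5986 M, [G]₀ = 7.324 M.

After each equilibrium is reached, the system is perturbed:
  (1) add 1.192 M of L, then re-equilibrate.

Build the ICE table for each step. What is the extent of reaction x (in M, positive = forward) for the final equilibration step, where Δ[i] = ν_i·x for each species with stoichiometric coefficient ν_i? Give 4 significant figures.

x = 0.1401 M

Q₀ = 12.24 vs Keq = 0.1332 ⇒ Q>K, reverse
Step 1:
                    L           G
  init         0.5986       7.324
  Δ             6.393      -6.393
  eq            6.991      0.9312
  solve Keq expr → x = -6.393; check Q = 0.1332
Then add 1.192 M of L.
Step 2:
                    L           G
  init          8.183      0.9312
  Δ           -0.1401      0.1401
  eq            8.043       1.071
  solve Keq expr → x = 0.1401; check Q = 0.1332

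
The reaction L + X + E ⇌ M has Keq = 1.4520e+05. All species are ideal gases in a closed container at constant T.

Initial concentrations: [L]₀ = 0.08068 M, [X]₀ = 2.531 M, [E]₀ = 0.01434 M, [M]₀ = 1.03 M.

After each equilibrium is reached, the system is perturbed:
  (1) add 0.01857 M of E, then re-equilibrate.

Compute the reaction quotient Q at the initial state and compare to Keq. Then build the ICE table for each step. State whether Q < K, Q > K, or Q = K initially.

Q₀ = 351.7; Q < K (proceeds forward)

Q₀ = 351.7 vs Keq = 1.4520e+05 ⇒ Q<K, forward
Step 1:
                  L         X         E         M
  I         0.08068     2.531   0.01434      1.03
  C         -0.0143   -0.0143   -0.0143    0.0143
  E         0.06638     2.517 4.3050e-05     1.044
  solve Keq expr → x = 0.0143; check Q = 1.4520e+05
Then add 0.01857 M of E.
Step 2:
                  L         X         E         M
  I         0.06638     2.517   0.01861     1.044
  C        -0.01855  -0.01855  -0.01855   0.01855
  E         0.04783     2.498 6.1260e-05     1.063
  solve Keq expr → x = 0.01855; check Q = 1.4520e+05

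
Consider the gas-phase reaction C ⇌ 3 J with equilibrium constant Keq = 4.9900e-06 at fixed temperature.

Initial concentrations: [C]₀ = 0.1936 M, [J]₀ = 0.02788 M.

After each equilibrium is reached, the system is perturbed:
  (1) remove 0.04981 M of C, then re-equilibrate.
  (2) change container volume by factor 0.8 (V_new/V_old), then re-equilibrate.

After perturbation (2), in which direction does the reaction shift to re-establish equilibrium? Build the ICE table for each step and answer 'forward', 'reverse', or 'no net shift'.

Direction: reverse

Q₀ = 1.1194e-04 vs Keq = 4.9900e-06 ⇒ Q>K, reverse
Step 1:
                   C          J
  Initial     0.1936    0.02788
  Change    0.005965   -0.01789
  Equil       0.1996   0.009986
  solve Keq expr → x = -0.005965; check Q = 4.9900e-06
Then remove 0.04981 M of C.
Step 2:
                   C          J
  Initial     0.1498   0.009986
  Change  3.0180e-04 -9.0539e-04
  Equil       0.1501   0.009081
  solve Keq expr → x = -3.0180e-04; check Q = 4.9900e-06
Then change container volume by factor 0.8 (V_new/V_old).
Step 3:
                   C          J
  Initial     0.1876    0.01135
  Change  5.1998e-04   -0.00156
  Equil       0.1881   0.009791
  solve Keq expr → x = -5.1998e-04; check Q = 4.9900e-06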